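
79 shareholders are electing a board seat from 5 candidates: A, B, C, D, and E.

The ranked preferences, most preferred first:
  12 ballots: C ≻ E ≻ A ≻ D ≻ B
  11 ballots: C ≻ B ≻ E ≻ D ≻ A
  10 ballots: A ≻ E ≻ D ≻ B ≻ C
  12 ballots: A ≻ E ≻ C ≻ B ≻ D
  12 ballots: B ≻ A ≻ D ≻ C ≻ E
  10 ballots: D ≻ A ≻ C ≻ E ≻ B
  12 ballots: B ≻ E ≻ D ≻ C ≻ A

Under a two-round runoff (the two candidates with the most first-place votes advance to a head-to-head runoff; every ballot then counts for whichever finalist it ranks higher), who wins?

Round 1 first-place votes: A 22, B 24, C 23, D 10, E 0. B and C advance.
Runoff: B is ranked above C on 34 ballots, C above B on 45.

C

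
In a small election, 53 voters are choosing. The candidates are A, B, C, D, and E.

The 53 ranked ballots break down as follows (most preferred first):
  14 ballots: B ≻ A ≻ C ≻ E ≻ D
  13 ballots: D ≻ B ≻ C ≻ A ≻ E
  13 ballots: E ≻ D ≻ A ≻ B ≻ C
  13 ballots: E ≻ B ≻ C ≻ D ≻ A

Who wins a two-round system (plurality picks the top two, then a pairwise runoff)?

B

Round 1 first-place votes: A 0, B 14, C 0, D 13, E 26. E and B advance.
Runoff: E is ranked above B on 26 ballots, B above E on 27.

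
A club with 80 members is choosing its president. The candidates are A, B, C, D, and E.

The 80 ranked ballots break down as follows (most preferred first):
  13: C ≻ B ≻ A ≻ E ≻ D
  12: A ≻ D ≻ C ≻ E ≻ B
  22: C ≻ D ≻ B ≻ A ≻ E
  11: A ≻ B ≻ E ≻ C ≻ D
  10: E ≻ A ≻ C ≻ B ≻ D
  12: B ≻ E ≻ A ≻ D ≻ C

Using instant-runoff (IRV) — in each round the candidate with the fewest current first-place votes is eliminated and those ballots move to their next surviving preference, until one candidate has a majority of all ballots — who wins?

Round 1: A 23, B 12, C 35, D 0, E 10. D eliminated.
Round 2: A 23, B 12, C 35, E 10. E eliminated.
Round 3: A 33, B 12, C 35. B eliminated.
Round 4: A 45, C 35. A has a majority (≥41).

A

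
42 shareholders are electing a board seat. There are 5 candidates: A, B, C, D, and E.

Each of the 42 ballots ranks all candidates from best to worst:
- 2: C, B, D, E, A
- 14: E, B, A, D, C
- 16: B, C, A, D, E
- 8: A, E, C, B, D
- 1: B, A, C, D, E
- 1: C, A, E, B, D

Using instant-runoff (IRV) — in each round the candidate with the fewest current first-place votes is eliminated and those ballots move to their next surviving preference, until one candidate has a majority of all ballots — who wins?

E

Round 1: A 8, B 17, C 3, D 0, E 14. D eliminated.
Round 2: A 8, B 17, C 3, E 14. C eliminated.
Round 3: A 9, B 19, E 14. A eliminated.
Round 4: B 19, E 23. E has a majority (≥22).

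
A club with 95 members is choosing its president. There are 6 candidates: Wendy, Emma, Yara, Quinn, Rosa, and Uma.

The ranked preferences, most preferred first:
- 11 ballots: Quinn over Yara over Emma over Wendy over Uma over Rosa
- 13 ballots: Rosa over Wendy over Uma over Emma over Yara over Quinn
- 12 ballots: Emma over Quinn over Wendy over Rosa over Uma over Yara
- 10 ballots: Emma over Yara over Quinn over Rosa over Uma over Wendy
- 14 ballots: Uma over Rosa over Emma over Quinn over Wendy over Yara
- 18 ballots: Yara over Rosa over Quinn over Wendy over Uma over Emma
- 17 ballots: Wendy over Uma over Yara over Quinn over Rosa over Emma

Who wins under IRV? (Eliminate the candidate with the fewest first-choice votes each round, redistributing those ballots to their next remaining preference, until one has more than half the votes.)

Round 1: Wendy 17, Emma 22, Yara 18, Quinn 11, Rosa 13, Uma 14. Quinn eliminated.
Round 2: Wendy 17, Emma 22, Yara 29, Rosa 13, Uma 14. Rosa eliminated.
Round 3: Wendy 30, Emma 22, Yara 29, Uma 14. Uma eliminated.
Round 4: Wendy 30, Emma 36, Yara 29. Yara eliminated.
Round 5: Wendy 48, Emma 47. Wendy has a majority (≥48).

Wendy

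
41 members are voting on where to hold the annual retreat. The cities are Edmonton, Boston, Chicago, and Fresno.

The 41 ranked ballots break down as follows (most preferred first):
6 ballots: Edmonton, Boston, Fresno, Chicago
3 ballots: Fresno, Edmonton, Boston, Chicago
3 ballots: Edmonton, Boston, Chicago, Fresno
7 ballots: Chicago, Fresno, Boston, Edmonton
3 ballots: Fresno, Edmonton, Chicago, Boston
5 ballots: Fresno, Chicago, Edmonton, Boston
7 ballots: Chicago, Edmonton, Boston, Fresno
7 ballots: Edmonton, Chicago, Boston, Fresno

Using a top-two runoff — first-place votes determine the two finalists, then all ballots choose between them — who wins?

Edmonton

Round 1 first-place votes: Edmonton 16, Boston 0, Chicago 14, Fresno 11. Edmonton and Chicago advance.
Runoff: Edmonton is ranked above Chicago on 22 ballots, Chicago above Edmonton on 19.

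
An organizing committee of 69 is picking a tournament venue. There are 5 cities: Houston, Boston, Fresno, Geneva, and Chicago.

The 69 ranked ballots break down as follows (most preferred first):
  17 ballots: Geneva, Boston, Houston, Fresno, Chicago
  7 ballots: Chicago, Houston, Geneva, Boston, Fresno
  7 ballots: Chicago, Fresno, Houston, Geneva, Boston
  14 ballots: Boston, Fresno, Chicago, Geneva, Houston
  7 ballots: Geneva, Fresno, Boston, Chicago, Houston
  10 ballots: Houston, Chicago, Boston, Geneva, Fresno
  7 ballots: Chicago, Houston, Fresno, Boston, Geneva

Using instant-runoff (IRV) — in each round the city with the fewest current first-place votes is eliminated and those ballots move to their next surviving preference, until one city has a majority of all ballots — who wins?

Round 1: Houston 10, Boston 14, Fresno 0, Geneva 24, Chicago 21. Fresno eliminated.
Round 2: Houston 10, Boston 14, Geneva 24, Chicago 21. Houston eliminated.
Round 3: Boston 14, Geneva 24, Chicago 31. Boston eliminated.
Round 4: Geneva 24, Chicago 45. Chicago has a majority (≥35).

Chicago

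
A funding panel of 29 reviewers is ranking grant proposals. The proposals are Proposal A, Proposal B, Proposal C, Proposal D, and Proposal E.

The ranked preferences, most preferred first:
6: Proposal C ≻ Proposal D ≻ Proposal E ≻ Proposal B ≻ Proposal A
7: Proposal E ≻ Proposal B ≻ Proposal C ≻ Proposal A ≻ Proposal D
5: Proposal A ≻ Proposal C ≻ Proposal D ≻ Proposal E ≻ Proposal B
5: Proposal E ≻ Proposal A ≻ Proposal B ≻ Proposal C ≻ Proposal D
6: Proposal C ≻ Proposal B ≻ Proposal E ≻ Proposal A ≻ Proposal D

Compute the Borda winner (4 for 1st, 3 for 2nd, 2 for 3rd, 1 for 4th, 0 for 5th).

Proposal C

Proposal A: 6×0 + 7×1 + 5×4 + 5×3 + 6×1 = 48
Proposal B: 6×1 + 7×3 + 5×0 + 5×2 + 6×3 = 55
Proposal C: 6×4 + 7×2 + 5×3 + 5×1 + 6×4 = 82
Proposal D: 6×3 + 7×0 + 5×2 + 5×0 + 6×0 = 28
Proposal E: 6×2 + 7×4 + 5×1 + 5×4 + 6×2 = 77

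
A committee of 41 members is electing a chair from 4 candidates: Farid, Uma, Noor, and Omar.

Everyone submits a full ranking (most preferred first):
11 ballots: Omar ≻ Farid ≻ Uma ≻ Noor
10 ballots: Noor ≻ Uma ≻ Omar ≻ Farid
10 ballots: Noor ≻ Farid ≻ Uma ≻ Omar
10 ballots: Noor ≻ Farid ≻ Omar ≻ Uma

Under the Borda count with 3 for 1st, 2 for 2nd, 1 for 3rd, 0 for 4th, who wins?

Noor

Farid: 11×2 + 10×0 + 10×2 + 10×2 = 62
Uma: 11×1 + 10×2 + 10×1 + 10×0 = 41
Noor: 11×0 + 10×3 + 10×3 + 10×3 = 90
Omar: 11×3 + 10×1 + 10×0 + 10×1 = 53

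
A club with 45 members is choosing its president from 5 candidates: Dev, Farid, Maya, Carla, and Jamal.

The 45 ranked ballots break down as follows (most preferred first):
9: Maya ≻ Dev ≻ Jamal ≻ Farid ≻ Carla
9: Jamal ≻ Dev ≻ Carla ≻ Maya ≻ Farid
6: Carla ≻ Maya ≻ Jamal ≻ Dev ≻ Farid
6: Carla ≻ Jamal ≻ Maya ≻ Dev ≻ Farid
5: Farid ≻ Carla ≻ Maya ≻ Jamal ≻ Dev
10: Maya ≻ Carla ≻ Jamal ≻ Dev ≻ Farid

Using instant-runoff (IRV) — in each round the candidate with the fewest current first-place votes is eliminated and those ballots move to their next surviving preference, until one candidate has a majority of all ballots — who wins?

Carla

Round 1: Dev 0, Farid 5, Maya 19, Carla 12, Jamal 9. Dev eliminated.
Round 2: Farid 5, Maya 19, Carla 12, Jamal 9. Farid eliminated.
Round 3: Maya 19, Carla 17, Jamal 9. Jamal eliminated.
Round 4: Maya 19, Carla 26. Carla has a majority (≥23).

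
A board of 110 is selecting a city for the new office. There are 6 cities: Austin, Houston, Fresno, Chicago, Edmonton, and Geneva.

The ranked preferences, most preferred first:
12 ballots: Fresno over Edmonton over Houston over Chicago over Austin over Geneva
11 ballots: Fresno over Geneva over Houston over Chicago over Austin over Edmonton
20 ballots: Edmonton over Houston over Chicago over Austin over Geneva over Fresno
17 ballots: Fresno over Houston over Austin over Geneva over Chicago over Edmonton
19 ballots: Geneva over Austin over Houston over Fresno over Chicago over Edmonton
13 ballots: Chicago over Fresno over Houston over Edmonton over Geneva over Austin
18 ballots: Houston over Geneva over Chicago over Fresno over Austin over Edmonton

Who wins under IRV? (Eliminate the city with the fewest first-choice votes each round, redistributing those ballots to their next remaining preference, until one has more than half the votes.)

Geneva

Round 1: Austin 0, Houston 18, Fresno 40, Chicago 13, Edmonton 20, Geneva 19. Austin eliminated.
Round 2: Houston 18, Fresno 40, Chicago 13, Edmonton 20, Geneva 19. Chicago eliminated.
Round 3: Houston 18, Fresno 53, Edmonton 20, Geneva 19. Houston eliminated.
Round 4: Fresno 53, Edmonton 20, Geneva 37. Edmonton eliminated.
Round 5: Fresno 53, Geneva 57. Geneva has a majority (≥56).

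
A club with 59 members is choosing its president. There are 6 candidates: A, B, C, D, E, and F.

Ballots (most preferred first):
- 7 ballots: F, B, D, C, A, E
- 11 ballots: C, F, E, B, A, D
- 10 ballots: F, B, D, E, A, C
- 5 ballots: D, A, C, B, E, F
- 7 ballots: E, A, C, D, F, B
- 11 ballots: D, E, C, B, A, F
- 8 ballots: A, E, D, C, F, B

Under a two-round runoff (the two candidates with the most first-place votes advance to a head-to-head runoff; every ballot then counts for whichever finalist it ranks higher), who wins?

Round 1 first-place votes: A 8, B 0, C 11, D 16, E 7, F 17. F and D advance.
Runoff: F is ranked above D on 28 ballots, D above F on 31.

D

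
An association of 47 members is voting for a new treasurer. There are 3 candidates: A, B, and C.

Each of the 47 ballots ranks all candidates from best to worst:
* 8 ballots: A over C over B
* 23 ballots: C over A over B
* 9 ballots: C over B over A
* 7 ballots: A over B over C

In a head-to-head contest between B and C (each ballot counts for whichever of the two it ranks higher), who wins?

C

B is ranked above C on 7 ballots; C above B on 40.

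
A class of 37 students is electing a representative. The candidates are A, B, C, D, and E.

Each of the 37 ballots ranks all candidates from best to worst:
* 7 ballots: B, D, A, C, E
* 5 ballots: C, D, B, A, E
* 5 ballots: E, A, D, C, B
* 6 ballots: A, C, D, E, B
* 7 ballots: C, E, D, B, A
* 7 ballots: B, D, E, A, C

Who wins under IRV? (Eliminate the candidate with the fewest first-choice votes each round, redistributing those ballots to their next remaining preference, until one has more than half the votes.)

Round 1: A 6, B 14, C 12, D 0, E 5. D eliminated.
Round 2: A 6, B 14, C 12, E 5. E eliminated.
Round 3: A 11, B 14, C 12. A eliminated.
Round 4: B 14, C 23. C has a majority (≥19).

C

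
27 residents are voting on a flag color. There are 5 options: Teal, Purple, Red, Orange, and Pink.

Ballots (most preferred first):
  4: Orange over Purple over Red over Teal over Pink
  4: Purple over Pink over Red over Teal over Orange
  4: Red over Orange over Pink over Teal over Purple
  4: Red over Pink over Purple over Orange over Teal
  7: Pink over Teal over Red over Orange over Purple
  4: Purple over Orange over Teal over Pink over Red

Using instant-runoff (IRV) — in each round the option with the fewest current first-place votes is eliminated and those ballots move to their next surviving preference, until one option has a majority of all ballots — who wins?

Red

Round 1: Teal 0, Purple 8, Red 8, Orange 4, Pink 7. Teal eliminated.
Round 2: Purple 8, Red 8, Orange 4, Pink 7. Orange eliminated.
Round 3: Purple 12, Red 8, Pink 7. Pink eliminated.
Round 4: Purple 12, Red 15. Red has a majority (≥14).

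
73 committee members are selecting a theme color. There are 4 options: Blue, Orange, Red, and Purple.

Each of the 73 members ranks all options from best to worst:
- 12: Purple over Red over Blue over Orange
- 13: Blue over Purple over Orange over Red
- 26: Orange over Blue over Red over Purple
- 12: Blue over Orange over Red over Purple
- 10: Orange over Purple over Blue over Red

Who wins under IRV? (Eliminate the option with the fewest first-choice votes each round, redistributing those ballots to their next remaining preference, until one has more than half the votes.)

Blue

Round 1: Blue 25, Orange 36, Red 0, Purple 12. Red eliminated.
Round 2: Blue 25, Orange 36, Purple 12. Purple eliminated.
Round 3: Blue 37, Orange 36. Blue has a majority (≥37).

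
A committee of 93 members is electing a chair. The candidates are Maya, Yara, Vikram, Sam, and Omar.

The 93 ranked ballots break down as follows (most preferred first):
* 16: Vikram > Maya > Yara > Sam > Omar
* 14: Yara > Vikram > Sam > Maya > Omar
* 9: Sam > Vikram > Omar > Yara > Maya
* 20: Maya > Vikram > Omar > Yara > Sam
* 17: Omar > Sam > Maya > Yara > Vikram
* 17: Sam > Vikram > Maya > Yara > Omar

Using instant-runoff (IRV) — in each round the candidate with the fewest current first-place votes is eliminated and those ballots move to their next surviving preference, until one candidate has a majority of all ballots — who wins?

Vikram

Round 1: Maya 20, Yara 14, Vikram 16, Sam 26, Omar 17. Yara eliminated.
Round 2: Maya 20, Vikram 30, Sam 26, Omar 17. Omar eliminated.
Round 3: Maya 20, Vikram 30, Sam 43. Maya eliminated.
Round 4: Vikram 50, Sam 43. Vikram has a majority (≥47).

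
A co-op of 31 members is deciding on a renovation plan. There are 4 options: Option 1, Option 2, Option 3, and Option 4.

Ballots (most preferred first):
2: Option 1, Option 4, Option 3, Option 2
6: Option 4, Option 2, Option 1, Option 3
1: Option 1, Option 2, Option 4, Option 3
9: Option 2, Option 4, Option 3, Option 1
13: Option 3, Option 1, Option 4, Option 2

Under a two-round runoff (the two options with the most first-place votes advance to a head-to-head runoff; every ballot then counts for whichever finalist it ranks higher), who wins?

Option 2

Round 1 first-place votes: Option 1 3, Option 2 9, Option 3 13, Option 4 6. Option 3 and Option 2 advance.
Runoff: Option 3 is ranked above Option 2 on 15 ballots, Option 2 above Option 3 on 16.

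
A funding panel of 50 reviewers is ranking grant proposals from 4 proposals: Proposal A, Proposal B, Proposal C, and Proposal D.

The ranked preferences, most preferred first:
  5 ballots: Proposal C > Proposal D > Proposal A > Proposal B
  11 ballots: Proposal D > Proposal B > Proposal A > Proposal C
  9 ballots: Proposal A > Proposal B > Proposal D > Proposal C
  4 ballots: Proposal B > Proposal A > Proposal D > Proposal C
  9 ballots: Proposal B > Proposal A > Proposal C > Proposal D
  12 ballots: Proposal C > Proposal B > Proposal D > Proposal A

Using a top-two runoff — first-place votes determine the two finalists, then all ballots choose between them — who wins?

Proposal B

Round 1 first-place votes: Proposal A 9, Proposal B 13, Proposal C 17, Proposal D 11. Proposal C and Proposal B advance.
Runoff: Proposal C is ranked above Proposal B on 17 ballots, Proposal B above Proposal C on 33.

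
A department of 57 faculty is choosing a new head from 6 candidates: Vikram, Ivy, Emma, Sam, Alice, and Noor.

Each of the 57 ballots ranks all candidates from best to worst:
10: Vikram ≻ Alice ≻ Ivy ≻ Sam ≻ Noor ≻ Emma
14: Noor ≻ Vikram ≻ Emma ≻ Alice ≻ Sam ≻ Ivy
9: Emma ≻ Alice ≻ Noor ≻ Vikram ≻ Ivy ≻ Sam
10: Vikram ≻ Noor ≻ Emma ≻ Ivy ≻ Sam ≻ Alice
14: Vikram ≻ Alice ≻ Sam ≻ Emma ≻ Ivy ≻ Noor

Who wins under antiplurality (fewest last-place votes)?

Last-place votes: Vikram 0, Ivy 14, Emma 10, Sam 9, Alice 10, Noor 14.

Vikram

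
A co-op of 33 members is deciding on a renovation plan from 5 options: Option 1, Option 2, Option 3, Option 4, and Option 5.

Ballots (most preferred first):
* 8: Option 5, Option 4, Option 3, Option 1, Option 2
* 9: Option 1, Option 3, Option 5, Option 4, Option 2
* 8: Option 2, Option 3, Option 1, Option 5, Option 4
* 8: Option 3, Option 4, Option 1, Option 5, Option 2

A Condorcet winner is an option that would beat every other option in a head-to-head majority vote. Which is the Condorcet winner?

Option 3

Option 3 vs Option 1: 24–9
Option 3 vs Option 2: 25–8
Option 3 vs Option 4: 25–8
Option 3 vs Option 5: 25–8
Option 3 beats every other option.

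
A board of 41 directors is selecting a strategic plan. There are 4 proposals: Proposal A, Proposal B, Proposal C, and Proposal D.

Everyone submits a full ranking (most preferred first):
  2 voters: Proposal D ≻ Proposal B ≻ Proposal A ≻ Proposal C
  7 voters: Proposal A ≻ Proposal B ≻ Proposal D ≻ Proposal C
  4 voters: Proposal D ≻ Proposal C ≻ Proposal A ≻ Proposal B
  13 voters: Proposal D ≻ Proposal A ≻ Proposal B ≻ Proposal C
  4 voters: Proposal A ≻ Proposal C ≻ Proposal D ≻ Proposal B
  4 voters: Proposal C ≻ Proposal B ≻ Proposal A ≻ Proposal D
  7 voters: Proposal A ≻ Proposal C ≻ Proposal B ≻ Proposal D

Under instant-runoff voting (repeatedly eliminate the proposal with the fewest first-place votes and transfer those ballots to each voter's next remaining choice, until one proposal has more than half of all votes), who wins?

Round 1: Proposal A 18, Proposal B 0, Proposal C 4, Proposal D 19. Proposal B eliminated.
Round 2: Proposal A 18, Proposal C 4, Proposal D 19. Proposal C eliminated.
Round 3: Proposal A 22, Proposal D 19. Proposal A has a majority (≥21).

Proposal A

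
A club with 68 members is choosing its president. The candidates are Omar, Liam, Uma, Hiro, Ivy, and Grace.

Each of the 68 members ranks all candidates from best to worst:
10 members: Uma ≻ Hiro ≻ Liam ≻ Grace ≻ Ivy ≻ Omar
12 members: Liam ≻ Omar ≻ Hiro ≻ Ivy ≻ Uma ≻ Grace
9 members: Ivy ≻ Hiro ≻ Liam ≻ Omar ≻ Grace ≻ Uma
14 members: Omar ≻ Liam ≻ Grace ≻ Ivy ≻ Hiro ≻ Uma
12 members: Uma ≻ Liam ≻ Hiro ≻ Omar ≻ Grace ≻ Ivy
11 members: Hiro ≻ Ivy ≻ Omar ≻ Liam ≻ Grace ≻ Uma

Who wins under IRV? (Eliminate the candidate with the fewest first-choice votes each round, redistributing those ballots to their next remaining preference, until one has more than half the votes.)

Round 1: Omar 14, Liam 12, Uma 22, Hiro 11, Ivy 9, Grace 0. Grace eliminated.
Round 2: Omar 14, Liam 12, Uma 22, Hiro 11, Ivy 9. Ivy eliminated.
Round 3: Omar 14, Liam 12, Uma 22, Hiro 20. Liam eliminated.
Round 4: Omar 26, Uma 22, Hiro 20. Hiro eliminated.
Round 5: Omar 46, Uma 22. Omar has a majority (≥35).

Omar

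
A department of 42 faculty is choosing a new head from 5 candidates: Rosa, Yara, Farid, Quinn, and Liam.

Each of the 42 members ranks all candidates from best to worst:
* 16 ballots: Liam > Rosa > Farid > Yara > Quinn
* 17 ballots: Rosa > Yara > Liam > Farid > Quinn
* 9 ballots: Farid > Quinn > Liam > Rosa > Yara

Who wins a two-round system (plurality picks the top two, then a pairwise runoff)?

Liam

Round 1 first-place votes: Rosa 17, Yara 0, Farid 9, Quinn 0, Liam 16. Rosa and Liam advance.
Runoff: Rosa is ranked above Liam on 17 ballots, Liam above Rosa on 25.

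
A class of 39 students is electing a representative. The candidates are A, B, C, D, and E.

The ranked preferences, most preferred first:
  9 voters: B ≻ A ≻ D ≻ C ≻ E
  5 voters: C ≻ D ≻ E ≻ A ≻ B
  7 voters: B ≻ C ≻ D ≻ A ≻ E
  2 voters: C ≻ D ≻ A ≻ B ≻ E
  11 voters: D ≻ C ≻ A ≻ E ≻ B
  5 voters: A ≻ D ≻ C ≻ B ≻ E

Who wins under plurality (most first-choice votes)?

First-place votes: A 5, B 16, C 7, D 11, E 0.

B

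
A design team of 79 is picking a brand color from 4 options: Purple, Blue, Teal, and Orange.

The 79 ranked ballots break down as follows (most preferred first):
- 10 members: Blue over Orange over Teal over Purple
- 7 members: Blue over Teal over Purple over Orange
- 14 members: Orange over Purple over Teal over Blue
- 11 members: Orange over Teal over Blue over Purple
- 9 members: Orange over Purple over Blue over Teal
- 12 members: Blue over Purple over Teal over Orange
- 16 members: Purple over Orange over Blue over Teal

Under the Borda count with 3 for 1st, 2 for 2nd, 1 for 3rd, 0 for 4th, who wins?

Purple: 10×0 + 7×1 + 14×2 + 11×0 + 9×2 + 12×2 + 16×3 = 125
Blue: 10×3 + 7×3 + 14×0 + 11×1 + 9×1 + 12×3 + 16×1 = 123
Teal: 10×1 + 7×2 + 14×1 + 11×2 + 9×0 + 12×1 + 16×0 = 72
Orange: 10×2 + 7×0 + 14×3 + 11×3 + 9×3 + 12×0 + 16×2 = 154

Orange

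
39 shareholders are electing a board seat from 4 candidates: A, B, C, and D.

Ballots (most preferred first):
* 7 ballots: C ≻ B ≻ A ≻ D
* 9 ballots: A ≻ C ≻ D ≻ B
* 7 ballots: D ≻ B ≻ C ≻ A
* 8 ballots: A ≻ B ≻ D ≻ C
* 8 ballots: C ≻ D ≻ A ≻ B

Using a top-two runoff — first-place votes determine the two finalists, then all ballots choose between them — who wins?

C

Round 1 first-place votes: A 17, B 0, C 15, D 7. A and C advance.
Runoff: A is ranked above C on 17 ballots, C above A on 22.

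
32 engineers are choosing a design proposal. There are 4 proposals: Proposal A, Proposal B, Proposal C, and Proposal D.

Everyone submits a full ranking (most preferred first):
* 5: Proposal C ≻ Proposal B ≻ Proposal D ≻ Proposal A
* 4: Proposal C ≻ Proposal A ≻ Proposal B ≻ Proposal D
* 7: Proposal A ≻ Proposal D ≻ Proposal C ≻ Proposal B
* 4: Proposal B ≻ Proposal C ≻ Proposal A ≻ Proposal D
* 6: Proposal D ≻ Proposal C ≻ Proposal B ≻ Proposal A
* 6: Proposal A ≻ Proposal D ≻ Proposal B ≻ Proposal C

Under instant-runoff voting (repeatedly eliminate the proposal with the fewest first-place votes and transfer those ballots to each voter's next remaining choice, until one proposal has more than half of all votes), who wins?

Round 1: Proposal A 13, Proposal B 4, Proposal C 9, Proposal D 6. Proposal B eliminated.
Round 2: Proposal A 13, Proposal C 13, Proposal D 6. Proposal D eliminated.
Round 3: Proposal A 13, Proposal C 19. Proposal C has a majority (≥17).

Proposal C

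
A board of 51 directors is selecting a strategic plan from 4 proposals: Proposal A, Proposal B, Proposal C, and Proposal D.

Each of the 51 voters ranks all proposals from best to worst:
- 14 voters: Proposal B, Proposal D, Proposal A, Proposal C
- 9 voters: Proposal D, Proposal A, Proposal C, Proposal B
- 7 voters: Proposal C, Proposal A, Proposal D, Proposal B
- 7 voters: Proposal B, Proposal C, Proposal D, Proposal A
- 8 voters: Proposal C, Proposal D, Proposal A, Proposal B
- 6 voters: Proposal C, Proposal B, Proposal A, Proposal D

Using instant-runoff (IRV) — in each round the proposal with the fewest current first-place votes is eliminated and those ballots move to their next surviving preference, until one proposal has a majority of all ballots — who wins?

Round 1: Proposal A 0, Proposal B 21, Proposal C 21, Proposal D 9. Proposal A eliminated.
Round 2: Proposal B 21, Proposal C 21, Proposal D 9. Proposal D eliminated.
Round 3: Proposal B 21, Proposal C 30. Proposal C has a majority (≥26).

Proposal C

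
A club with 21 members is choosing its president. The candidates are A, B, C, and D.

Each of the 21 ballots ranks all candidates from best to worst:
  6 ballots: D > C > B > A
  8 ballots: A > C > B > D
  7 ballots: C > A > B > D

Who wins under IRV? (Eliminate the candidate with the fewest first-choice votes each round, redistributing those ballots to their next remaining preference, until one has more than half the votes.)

Round 1: A 8, B 0, C 7, D 6. B eliminated.
Round 2: A 8, C 7, D 6. D eliminated.
Round 3: A 8, C 13. C has a majority (≥11).

C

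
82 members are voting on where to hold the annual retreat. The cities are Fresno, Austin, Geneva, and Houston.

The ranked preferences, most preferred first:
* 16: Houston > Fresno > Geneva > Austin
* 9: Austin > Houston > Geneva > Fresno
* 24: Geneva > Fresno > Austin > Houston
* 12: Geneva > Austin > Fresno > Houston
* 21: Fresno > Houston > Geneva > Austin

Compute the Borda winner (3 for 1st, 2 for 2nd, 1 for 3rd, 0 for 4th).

Fresno: 16×2 + 9×0 + 24×2 + 12×1 + 21×3 = 155
Austin: 16×0 + 9×3 + 24×1 + 12×2 + 21×0 = 75
Geneva: 16×1 + 9×1 + 24×3 + 12×3 + 21×1 = 154
Houston: 16×3 + 9×2 + 24×0 + 12×0 + 21×2 = 108

Fresno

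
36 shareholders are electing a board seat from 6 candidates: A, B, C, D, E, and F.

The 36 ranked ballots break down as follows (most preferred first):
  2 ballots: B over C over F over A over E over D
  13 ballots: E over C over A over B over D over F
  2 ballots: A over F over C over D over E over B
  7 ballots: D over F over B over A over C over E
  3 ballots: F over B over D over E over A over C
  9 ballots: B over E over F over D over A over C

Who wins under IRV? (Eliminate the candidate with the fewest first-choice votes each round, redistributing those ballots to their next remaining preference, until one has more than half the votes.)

B

Round 1: A 2, B 11, C 0, D 7, E 13, F 3. C eliminated.
Round 2: A 2, B 11, D 7, E 13, F 3. A eliminated.
Round 3: B 11, D 7, E 13, F 5. F eliminated.
Round 4: B 14, D 9, E 13. D eliminated.
Round 5: B 21, E 15. B has a majority (≥19).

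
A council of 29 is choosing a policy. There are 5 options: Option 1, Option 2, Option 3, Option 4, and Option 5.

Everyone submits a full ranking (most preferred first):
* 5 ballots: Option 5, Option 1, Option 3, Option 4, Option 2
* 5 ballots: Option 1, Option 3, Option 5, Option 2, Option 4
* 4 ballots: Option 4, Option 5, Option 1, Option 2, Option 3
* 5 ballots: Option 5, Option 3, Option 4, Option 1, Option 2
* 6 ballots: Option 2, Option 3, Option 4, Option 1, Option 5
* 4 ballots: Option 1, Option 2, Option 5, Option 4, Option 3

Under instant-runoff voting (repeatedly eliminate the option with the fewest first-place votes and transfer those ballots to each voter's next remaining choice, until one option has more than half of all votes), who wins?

Round 1: Option 1 9, Option 2 6, Option 3 0, Option 4 4, Option 5 10. Option 3 eliminated.
Round 2: Option 1 9, Option 2 6, Option 4 4, Option 5 10. Option 4 eliminated.
Round 3: Option 1 9, Option 2 6, Option 5 14. Option 2 eliminated.
Round 4: Option 1 15, Option 5 14. Option 1 has a majority (≥15).

Option 1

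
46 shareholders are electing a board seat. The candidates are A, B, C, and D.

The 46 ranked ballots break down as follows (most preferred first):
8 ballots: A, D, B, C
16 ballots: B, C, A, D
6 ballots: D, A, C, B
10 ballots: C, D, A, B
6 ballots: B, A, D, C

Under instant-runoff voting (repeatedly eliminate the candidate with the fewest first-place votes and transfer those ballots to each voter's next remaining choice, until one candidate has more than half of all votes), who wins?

A

Round 1: A 8, B 22, C 10, D 6. D eliminated.
Round 2: A 14, B 22, C 10. C eliminated.
Round 3: A 24, B 22. A has a majority (≥24).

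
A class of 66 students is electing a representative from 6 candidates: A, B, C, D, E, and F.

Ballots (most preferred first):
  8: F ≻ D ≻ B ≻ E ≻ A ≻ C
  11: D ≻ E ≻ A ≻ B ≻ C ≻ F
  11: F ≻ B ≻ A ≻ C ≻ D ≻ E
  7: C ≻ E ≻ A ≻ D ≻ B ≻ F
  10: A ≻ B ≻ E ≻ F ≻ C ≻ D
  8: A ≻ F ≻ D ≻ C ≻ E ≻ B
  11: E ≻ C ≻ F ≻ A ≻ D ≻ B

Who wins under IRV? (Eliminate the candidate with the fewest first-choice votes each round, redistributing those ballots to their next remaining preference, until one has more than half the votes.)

E

Round 1: A 18, B 0, C 7, D 11, E 11, F 19. B eliminated.
Round 2: A 18, C 7, D 11, E 11, F 19. C eliminated.
Round 3: A 18, D 11, E 18, F 19. D eliminated.
Round 4: A 18, E 29, F 19. A eliminated.
Round 5: E 39, F 27. E has a majority (≥34).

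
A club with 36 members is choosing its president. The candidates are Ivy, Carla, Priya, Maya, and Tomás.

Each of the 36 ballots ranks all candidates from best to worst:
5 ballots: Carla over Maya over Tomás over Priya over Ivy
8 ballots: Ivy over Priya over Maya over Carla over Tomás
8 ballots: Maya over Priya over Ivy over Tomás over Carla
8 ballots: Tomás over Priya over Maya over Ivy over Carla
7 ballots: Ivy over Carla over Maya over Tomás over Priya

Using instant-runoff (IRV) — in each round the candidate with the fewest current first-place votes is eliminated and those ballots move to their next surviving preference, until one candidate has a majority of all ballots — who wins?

Maya

Round 1: Ivy 15, Carla 5, Priya 0, Maya 8, Tomás 8. Priya eliminated.
Round 2: Ivy 15, Carla 5, Maya 8, Tomás 8. Carla eliminated.
Round 3: Ivy 15, Maya 13, Tomás 8. Tomás eliminated.
Round 4: Ivy 15, Maya 21. Maya has a majority (≥19).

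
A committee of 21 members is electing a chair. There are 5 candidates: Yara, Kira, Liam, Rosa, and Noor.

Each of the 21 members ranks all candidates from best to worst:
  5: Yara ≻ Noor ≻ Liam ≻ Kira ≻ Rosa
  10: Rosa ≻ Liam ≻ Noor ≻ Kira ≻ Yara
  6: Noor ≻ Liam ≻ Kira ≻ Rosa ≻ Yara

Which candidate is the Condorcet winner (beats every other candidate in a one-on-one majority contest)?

Noor vs Yara: 16–5
Noor vs Kira: 21–0
Noor vs Liam: 11–10
Noor vs Rosa: 11–10
Noor beats every other candidate.

Noor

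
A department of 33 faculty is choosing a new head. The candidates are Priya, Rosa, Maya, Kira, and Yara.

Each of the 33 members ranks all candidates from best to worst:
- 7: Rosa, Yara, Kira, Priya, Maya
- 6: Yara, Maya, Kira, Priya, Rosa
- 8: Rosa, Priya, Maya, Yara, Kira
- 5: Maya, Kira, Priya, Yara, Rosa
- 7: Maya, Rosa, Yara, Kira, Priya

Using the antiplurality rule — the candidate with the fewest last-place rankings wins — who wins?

Last-place votes: Priya 7, Rosa 11, Maya 7, Kira 8, Yara 0.

Yara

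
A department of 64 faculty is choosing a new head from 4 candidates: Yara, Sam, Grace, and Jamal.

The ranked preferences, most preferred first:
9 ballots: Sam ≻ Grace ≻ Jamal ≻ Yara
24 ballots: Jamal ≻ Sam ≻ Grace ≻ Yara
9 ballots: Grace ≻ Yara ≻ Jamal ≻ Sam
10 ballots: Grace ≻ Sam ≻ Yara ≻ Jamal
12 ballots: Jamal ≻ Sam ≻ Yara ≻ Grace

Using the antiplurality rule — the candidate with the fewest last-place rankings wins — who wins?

Last-place votes: Yara 33, Sam 9, Grace 12, Jamal 10.

Sam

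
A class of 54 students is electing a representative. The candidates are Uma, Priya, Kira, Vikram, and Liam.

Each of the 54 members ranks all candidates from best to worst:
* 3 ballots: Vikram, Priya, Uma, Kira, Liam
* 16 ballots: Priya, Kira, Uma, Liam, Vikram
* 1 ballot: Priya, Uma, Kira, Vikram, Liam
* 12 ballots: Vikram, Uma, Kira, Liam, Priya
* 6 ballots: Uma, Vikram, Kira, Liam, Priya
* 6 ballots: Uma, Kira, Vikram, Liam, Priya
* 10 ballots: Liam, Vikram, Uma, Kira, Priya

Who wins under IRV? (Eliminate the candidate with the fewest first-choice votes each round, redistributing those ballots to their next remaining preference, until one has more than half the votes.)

Round 1: Uma 12, Priya 17, Kira 0, Vikram 15, Liam 10. Kira eliminated.
Round 2: Uma 12, Priya 17, Vikram 15, Liam 10. Liam eliminated.
Round 3: Uma 12, Priya 17, Vikram 25. Uma eliminated.
Round 4: Priya 17, Vikram 37. Vikram has a majority (≥28).

Vikram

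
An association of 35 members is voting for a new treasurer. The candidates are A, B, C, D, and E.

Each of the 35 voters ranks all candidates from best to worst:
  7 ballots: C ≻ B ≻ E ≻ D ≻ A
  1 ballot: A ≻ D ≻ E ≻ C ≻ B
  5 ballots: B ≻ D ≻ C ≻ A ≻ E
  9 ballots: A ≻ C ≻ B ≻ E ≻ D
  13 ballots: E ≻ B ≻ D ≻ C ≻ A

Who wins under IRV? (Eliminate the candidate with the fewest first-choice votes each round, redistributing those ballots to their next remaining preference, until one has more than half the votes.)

Round 1: A 10, B 5, C 7, D 0, E 13. D eliminated.
Round 2: A 10, B 5, C 7, E 13. B eliminated.
Round 3: A 10, C 12, E 13. A eliminated.
Round 4: C 21, E 14. C has a majority (≥18).

C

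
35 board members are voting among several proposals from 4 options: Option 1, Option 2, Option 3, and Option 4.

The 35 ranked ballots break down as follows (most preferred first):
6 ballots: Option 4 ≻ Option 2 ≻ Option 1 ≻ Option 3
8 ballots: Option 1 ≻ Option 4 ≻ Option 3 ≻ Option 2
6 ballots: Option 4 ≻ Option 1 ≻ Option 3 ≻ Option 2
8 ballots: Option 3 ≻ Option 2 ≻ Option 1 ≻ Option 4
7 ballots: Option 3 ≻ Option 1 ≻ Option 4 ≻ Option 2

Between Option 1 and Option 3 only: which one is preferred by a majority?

Option 1 is ranked above Option 3 on 20 ballots; Option 3 above Option 1 on 15.

Option 1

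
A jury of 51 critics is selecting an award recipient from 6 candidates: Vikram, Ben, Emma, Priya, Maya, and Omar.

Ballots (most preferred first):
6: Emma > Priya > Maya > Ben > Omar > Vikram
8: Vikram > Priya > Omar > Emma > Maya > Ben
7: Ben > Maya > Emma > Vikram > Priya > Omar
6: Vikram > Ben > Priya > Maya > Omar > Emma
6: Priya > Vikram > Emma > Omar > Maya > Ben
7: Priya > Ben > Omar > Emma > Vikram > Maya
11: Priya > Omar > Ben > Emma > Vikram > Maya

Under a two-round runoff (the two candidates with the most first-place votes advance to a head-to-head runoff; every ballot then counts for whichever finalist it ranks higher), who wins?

Priya

Round 1 first-place votes: Vikram 14, Ben 7, Emma 6, Priya 24, Maya 0, Omar 0. Priya and Vikram advance.
Runoff: Priya is ranked above Vikram on 30 ballots, Vikram above Priya on 21.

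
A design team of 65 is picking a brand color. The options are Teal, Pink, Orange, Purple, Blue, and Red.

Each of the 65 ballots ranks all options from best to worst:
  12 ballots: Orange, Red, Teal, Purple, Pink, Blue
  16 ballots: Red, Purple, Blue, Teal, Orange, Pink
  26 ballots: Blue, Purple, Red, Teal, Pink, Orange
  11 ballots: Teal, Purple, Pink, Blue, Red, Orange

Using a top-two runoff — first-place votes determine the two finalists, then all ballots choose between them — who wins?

Round 1 first-place votes: Teal 11, Pink 0, Orange 12, Purple 0, Blue 26, Red 16. Blue and Red advance.
Runoff: Blue is ranked above Red on 37 ballots, Red above Blue on 28.

Blue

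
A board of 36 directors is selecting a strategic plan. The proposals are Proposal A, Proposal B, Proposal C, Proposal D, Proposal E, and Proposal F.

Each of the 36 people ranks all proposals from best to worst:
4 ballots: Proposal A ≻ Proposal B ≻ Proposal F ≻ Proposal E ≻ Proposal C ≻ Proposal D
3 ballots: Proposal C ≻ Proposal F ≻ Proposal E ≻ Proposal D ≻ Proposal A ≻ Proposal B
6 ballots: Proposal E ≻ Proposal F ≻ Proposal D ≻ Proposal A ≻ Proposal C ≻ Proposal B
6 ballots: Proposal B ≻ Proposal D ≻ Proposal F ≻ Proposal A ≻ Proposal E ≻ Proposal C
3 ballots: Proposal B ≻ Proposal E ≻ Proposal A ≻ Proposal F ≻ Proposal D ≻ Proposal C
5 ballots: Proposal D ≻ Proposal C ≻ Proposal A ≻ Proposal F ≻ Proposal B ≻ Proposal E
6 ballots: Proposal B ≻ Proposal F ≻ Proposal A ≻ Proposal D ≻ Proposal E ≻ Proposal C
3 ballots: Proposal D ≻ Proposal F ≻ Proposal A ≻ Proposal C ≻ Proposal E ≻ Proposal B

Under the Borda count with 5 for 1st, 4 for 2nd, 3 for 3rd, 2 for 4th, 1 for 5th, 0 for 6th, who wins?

Proposal F

Proposal A: 4×5 + 3×1 + 6×2 + 6×2 + 3×3 + 5×3 + 6×3 + 3×3 = 98
Proposal B: 4×4 + 3×0 + 6×0 + 6×5 + 3×5 + 5×1 + 6×5 + 3×0 = 96
Proposal C: 4×1 + 3×5 + 6×1 + 6×0 + 3×0 + 5×4 + 6×0 + 3×2 = 51
Proposal D: 4×0 + 3×2 + 6×3 + 6×4 + 3×1 + 5×5 + 6×2 + 3×5 = 103
Proposal E: 4×2 + 3×3 + 6×5 + 6×1 + 3×4 + 5×0 + 6×1 + 3×1 = 74
Proposal F: 4×3 + 3×4 + 6×4 + 6×3 + 3×2 + 5×2 + 6×4 + 3×4 = 118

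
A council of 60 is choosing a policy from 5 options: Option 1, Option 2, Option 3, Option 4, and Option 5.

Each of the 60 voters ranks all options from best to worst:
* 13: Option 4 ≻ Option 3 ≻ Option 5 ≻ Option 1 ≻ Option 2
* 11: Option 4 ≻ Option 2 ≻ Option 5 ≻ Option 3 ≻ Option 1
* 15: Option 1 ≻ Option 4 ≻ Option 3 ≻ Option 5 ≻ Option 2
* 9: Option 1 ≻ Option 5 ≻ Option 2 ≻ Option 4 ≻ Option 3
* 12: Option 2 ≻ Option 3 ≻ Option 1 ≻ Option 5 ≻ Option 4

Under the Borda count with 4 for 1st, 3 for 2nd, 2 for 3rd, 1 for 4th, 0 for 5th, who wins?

Option 1: 13×1 + 11×0 + 15×4 + 9×4 + 12×2 = 133
Option 2: 13×0 + 11×3 + 15×0 + 9×2 + 12×4 = 99
Option 3: 13×3 + 11×1 + 15×2 + 9×0 + 12×3 = 116
Option 4: 13×4 + 11×4 + 15×3 + 9×1 + 12×0 = 150
Option 5: 13×2 + 11×2 + 15×1 + 9×3 + 12×1 = 102

Option 4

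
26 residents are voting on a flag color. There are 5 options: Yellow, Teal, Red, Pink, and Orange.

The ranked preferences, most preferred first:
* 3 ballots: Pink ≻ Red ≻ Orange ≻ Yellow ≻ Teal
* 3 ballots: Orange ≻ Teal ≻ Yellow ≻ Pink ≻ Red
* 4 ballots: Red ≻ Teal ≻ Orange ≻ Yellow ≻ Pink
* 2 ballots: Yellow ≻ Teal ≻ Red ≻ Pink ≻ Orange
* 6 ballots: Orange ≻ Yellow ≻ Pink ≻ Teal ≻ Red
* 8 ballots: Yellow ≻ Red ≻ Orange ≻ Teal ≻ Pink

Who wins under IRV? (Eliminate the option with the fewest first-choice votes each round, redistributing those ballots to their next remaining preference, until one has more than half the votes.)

Round 1: Yellow 10, Teal 0, Red 4, Pink 3, Orange 9. Teal eliminated.
Round 2: Yellow 10, Red 4, Pink 3, Orange 9. Pink eliminated.
Round 3: Yellow 10, Red 7, Orange 9. Red eliminated.
Round 4: Yellow 10, Orange 16. Orange has a majority (≥14).

Orange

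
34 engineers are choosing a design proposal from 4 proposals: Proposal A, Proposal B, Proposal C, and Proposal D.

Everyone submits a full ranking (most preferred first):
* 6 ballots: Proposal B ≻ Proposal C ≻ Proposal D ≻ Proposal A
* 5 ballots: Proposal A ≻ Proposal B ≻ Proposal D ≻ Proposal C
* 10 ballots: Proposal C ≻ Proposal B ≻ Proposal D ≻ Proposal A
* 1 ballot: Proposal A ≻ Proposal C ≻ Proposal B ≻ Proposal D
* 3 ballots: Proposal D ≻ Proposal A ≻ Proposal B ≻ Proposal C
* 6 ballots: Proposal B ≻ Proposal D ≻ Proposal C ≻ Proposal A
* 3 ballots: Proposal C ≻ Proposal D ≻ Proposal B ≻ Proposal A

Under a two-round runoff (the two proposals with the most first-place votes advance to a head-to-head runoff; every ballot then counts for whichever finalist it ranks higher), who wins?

Round 1 first-place votes: Proposal A 6, Proposal B 12, Proposal C 13, Proposal D 3. Proposal C and Proposal B advance.
Runoff: Proposal C is ranked above Proposal B on 14 ballots, Proposal B above Proposal C on 20.

Proposal B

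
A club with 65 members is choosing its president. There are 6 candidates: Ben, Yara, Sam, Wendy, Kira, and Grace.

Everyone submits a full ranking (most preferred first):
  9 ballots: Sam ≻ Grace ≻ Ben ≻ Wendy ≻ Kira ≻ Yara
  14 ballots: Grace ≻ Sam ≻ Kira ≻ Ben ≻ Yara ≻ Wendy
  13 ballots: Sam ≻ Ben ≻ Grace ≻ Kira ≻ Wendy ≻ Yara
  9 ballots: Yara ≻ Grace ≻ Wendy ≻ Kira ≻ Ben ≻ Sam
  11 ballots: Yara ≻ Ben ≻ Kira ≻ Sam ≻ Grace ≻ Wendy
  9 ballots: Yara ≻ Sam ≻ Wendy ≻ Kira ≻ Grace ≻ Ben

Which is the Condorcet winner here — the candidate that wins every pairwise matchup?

Sam

Sam vs Ben: 45–20
Sam vs Yara: 36–29
Sam vs Wendy: 56–9
Sam vs Kira: 45–20
Sam vs Grace: 42–23
Sam beats every other candidate.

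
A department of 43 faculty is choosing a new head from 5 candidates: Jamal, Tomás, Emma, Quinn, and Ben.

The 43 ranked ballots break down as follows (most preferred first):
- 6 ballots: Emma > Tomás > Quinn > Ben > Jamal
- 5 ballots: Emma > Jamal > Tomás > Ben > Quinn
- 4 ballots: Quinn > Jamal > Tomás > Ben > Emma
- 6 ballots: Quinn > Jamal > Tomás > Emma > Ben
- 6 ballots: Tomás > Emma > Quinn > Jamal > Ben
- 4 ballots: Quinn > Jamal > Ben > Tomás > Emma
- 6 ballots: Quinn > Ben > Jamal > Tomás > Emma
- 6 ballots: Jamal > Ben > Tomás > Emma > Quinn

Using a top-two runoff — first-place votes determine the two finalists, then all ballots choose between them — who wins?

Round 1 first-place votes: Jamal 6, Tomás 6, Emma 11, Quinn 20, Ben 0. Quinn and Emma advance.
Runoff: Quinn is ranked above Emma on 20 ballots, Emma above Quinn on 23.

Emma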